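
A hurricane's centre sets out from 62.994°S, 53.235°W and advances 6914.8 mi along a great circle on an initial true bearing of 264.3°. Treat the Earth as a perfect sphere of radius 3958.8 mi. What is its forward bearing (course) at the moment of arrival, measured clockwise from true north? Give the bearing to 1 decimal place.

final bearing 333.0°

Central angle δ = d/R = 1.746691 rad.
With φ₁ = -62.994° = -1.099453 rad and θ = 264.3° = 4.612905 rad:
Applying the spherical law of cosines for sides, sin φ₂ = sin φ₁ cos δ + cos φ₁ sin δ cos θ = 0.111504, so φ₂ = 6.402°.
For the longitude increment, Δλ = atan2( sin θ sin δ cos φ₁, cos δ − sin φ₁ sin φ₂ ) = atan2(-0.444867, -0.075643) = -99.650°.
λ₂ = λ₁ + Δλ = -152.885°.
The forward bearing on arrival equals the back-azimuth from the destination plus 180°.
Back-azimuth from P₂ (6.4°, -152.9°) to P₁ (-63.0°, -53.2°), with Δλ' = λ₁ − λ₂ = 99.7°: atan2( sin Δλ' cos φ₁ , cos φ₂ sin φ₁ − sin φ₂ cos φ₁ cos Δλ' ) = 153.0°.
Final bearing = (153.0° + 180°) mod 360° = 333.0°.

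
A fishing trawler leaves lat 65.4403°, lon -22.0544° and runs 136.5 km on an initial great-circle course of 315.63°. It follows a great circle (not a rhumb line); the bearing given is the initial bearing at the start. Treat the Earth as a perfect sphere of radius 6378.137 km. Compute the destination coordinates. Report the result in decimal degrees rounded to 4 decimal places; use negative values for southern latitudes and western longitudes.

latitude 66.3023°, longitude -24.1882°

Angular distance δ = d/R = 136.5 / 6378.137 = 0.021401 rad.
Start latitude φ₁ = 1.142149 rad; initial bearing θ = 5.508783 rad.
Destination latitude: φ₂ = arcsin( sin φ₁ cos δ + cos φ₁ sin δ cos θ ) = arcsin(0.915679) = 66.3023°.
For the longitude increment, Δλ = atan2( sin θ sin δ cos φ₁, cos δ − sin φ₁ sin φ₂ ) = atan2(-0.006220, 0.166935) = -2.1338°.
λ₂ = λ₁ + Δλ = -24.1882°.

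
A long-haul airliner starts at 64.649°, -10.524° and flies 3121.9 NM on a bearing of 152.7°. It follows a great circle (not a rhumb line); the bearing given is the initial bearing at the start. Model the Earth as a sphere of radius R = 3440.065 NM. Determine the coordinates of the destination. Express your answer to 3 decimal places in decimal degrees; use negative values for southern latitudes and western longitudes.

latitude 14.869°, longitude 11.434°

Central angle δ = d/R = 0.907512 rad.
With φ₁ = 64.649° = 1.128338 rad and θ = 152.7° = 2.665118 rad:
sin φ₂ = sin φ₁ cos δ + cos φ₁ sin δ cos θ = (0.903702)(0.615708) + (0.428162)(0.787974)(-0.888617) = 0.256614
φ₂ = asin(0.256614) = 0.259517 rad = 14.869°.
Δλ = atan2( sin θ sin δ cos φ₁ , cos δ − sin φ₁ sin φ₂ ) = atan2(0.154740, 0.383806) = 0.383238 rad = 21.958°.
Hence λ₂ = -10.524° + 21.958° = 11.434°.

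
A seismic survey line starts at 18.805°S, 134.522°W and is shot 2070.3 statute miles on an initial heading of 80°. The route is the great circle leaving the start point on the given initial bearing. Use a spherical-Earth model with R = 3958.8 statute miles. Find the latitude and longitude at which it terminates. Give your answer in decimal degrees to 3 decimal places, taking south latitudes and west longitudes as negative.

The arc subtends δ = 2070.3/3958.8 = 0.522962 rad at the centre.
With φ₁ = -18.805° = -0.328209 rad and θ = 80° = 1.396263 rad:
sin φ₂ = sin φ₁ cos δ + cos φ₁ sin δ cos θ = (-0.322348)(0.866344) + (0.946621)(0.499448)(0.173648) = -0.197166
φ₂ = asin(-0.197166) = -0.198466 rad = -11.371°.
For the longitude increment, Δλ = atan2( sin θ sin δ cos φ₁, cos δ − sin φ₁ sin φ₂ ) = atan2(0.465605, 0.802788) = 30.113°.
Hence λ₂ = -134.522° + 30.113° = -104.409°.

latitude -11.371°, longitude -104.409°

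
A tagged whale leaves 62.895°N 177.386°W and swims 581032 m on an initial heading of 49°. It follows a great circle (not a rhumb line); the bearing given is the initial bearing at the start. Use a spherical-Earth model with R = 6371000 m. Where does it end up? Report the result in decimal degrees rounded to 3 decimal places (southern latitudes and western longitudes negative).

Angular distance δ = d/R = 581032 / 6371000 = 0.091199 rad.
Converting: φ₁ = 1.097725 rad, θ = 0.855211 rad.
Destination latitude: φ₂ = arcsin( sin φ₁ cos δ + cos φ₁ sin δ cos θ ) = arcsin(0.913697) = 66.021°.
For the longitude increment, Δλ = atan2( sin θ sin δ cos φ₁, cos δ − sin φ₁ sin φ₂ ) = atan2(0.031317, 0.182496) = 9.737°.
Hence λ₂ = -177.386° + 9.737° = -167.649°.

latitude 66.021°, longitude -167.649°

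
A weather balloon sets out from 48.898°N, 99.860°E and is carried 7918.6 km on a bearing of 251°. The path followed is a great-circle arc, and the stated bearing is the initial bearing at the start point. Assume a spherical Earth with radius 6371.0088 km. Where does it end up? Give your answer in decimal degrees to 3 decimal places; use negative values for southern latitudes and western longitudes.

Angular distance δ = d/R = 7918.6 / 6371.0088 = 1.242911 rad.
With φ₁ = 48.898° = 0.853431 rad and θ = 251° = 4.380776 rad:
Destination latitude: φ₂ = arcsin( sin φ₁ cos δ + cos φ₁ sin δ cos θ ) = arcsin(0.040044) = 2.295°.
For the longitude increment, Δλ = atan2( sin θ sin δ cos φ₁, cos δ − sin φ₁ sin φ₂ ) = atan2(-0.588471, 0.291866) = -63.620°.
λ₂ = λ₁ + Δλ = 36.240°.

latitude 2.295°, longitude 36.240°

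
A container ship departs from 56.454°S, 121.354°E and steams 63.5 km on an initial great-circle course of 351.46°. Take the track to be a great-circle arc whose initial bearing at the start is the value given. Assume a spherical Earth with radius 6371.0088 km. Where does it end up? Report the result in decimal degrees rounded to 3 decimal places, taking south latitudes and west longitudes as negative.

The arc subtends δ = 63.5/6371.0088 = 0.009967 rad at the centre.
Converting: φ₁ = -0.985308 rad, θ = 6.134134 rad.
sin φ₂ = sin φ₁ cos δ + cos φ₁ sin δ cos θ = (-0.833442)(0.999950) + (0.552606)(0.009967)(0.988912) = -0.827954
φ₂ = asin(-0.827954) = -0.975450 rad = -55.889°.
For the longitude increment, Δλ = atan2( sin θ sin δ cos φ₁, cos δ − sin φ₁ sin φ₂ ) = atan2(-0.000818, 0.309898) = -0.151°.
λ₂ = 121.354° + -0.151° = 121.203°.

latitude -55.889°, longitude 121.203°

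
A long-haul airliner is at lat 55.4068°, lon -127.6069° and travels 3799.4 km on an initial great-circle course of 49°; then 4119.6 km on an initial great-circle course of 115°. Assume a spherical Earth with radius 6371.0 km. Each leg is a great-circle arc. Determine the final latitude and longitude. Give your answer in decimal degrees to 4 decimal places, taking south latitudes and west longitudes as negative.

latitude 36.4859°, longitude -16.2658°

Apply the spherical direct solution leg by leg, carrying full precision between legs.
Leg 1: from (55.4068°, -127.6069°), δ = 3799.4/6371 = 0.596358 rad, θ = 49° → φ = 62.9112°, λ = -59.0433°.
Leg 2: from (62.9112°, -59.0433°), δ = 4119.6/6371 = 0.646617 rad, θ = 115° → φ = 36.4859°, λ = -16.2658°.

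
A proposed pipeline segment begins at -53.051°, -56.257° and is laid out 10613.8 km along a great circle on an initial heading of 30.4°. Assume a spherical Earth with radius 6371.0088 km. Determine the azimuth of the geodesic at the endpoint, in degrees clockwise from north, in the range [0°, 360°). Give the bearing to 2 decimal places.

δ = 10613.8/6371.0088 = 1.665953 rad (95.4521°).
Converting: φ₁ = -0.925915 rad, θ = 0.530580 rad.
Applying the spherical law of cosines for sides, sin φ₂ = sin φ₁ cos δ + cos φ₁ sin δ cos θ = 0.592046, so φ₂ = 36.302°.
Then Δλ = atan2(0.302803, 0.378133) = 0.675218 rad, from sin θ sin δ cos φ₁ over cos δ − sin φ₁ sin φ₂.
λ₂ = -56.257° + 38.687° = -17.570°.
The forward bearing on arrival equals the back-azimuth from the destination plus 180°.
Back-azimuth from P₂ (36.30°, -17.57°) to P₁ (-53.05°, -56.26°), with Δλ' = λ₁ − λ₂ = -38.69°: atan2( sin Δλ' cos φ₁ , cos φ₂ sin φ₁ − sin φ₂ cos φ₁ cos Δλ' ) = 202.18°.
Final bearing = (202.18° + 180°) mod 360° = 22.18°.

final bearing 22.18°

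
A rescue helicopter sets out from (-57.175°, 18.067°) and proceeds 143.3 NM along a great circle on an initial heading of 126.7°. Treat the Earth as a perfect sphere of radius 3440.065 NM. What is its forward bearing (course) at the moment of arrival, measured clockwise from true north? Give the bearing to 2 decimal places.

Angular distance δ = d/R = 143.3 / 3440.065 = 0.041656 rad.
Converting: φ₁ = -0.997892 rad, θ = 2.211332 rad.
sin φ₂ = sin φ₁ cos δ + cos φ₁ sin δ cos θ = (-0.840330)(0.999133) + (0.542075)(0.041644)(-0.597625) = -0.853092
φ₂ = asin(-0.853092) = -1.021883 rad = -58.550°.
Δλ = atan2( sin θ sin δ cos φ₁ , cos δ − sin φ₁ sin φ₂ ) = atan2(0.018099, 0.282253) = 0.064037 rad = 3.669°.
λ₂ = 18.067° + 3.669° = 21.736°.
The forward bearing on arrival equals the back-azimuth from the destination plus 180°.
Back-azimuth from P₂ (-58.55°, 21.74°) to P₁ (-57.17°, 18.07°), with Δλ' = λ₁ − λ₂ = -3.67°: atan2( sin Δλ' cos φ₁ , cos φ₂ sin φ₁ − sin φ₂ cos φ₁ cos Δλ' ) = 303.59°.
Final bearing = (303.59° + 180°) mod 360° = 123.59°.

final bearing 123.59°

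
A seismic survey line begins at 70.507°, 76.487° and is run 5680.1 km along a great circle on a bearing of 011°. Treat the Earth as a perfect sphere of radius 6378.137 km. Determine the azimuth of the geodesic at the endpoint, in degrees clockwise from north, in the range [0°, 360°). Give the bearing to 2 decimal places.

final bearing 173.11°

The arc subtends δ = 5680.1/6378.137 = 0.890558 rad at the centre.
Converting: φ₁ = 1.230579 rad, θ = 0.191986 rad.
Destination latitude: φ₂ = arcsin( sin φ₁ cos δ + cos φ₁ sin δ cos θ ) = arcsin(0.847580) = 57.949°.
Then Δλ = atan2(0.049500, -0.170020) = 2.858285 rad, from sin θ sin δ cos φ₁ over cos δ − sin φ₁ sin φ₂.
λ₂ = 76.487° + 163.768° = 240.255°, normalized to (−180°, 180°] → -119.745°.
The forward bearing on arrival equals the back-azimuth from the destination plus 180°.
Back-azimuth from P₂ (57.95°, -119.75°) to P₁ (70.51°, 76.49°), with Δλ' = λ₁ − λ₂ = 196.23°: atan2( sin Δλ' cos φ₁ , cos φ₂ sin φ₁ − sin φ₂ cos φ₁ cos Δλ' ) = 353.11°.
Final bearing = (353.11° + 180°) mod 360° = 173.11°.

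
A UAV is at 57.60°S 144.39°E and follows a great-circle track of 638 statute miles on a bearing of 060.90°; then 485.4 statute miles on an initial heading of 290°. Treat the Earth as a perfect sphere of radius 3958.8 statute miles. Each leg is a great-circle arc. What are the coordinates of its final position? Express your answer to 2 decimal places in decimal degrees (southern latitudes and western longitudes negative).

latitude -49.47°, longitude 147.47°

Apply the spherical direct solution leg by leg, carrying full precision between legs.
Leg 1: from (-57.60°, 144.39°), δ = 638/3958.8 = 0.161160 rad, θ = 60.9° → φ = -52.33°, λ = 157.65°.
Leg 2: from (-52.33°, 157.65°), δ = 485.4/3958.8 = 0.122613 rad, θ = 290° → φ = -49.47°, λ = 147.47°.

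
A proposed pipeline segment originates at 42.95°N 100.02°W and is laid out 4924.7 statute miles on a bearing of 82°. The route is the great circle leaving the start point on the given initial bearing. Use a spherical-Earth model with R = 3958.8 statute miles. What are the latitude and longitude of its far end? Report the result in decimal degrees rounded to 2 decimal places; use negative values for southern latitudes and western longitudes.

latitude 18.37°, longitude -18.82°

δ = 4924.7/3958.8 = 1.243988 rad (71.2753°).
With φ₁ = 42.95° = 0.749619 rad and θ = 82° = 1.431170 rad:
sin φ₂ = sin φ₁ cos δ + cos φ₁ sin δ cos θ = (0.681360)(0.321022) + (0.731949)(0.947072)(0.139173) = 0.315207
φ₂ = asin(0.315207) = 0.320675 rad = 18.37°.
Δλ = atan2( sin θ sin δ cos φ₁ , cos δ − sin φ₁ sin φ₂ ) = atan2(0.686462, 0.106252) = 1.417232 rad = 81.20°.
λ₂ = λ₁ + Δλ = -18.82°.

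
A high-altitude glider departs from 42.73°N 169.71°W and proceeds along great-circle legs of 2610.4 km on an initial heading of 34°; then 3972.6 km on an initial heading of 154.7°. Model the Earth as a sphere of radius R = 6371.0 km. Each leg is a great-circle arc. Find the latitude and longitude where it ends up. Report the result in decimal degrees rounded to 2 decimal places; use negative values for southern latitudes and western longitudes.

Apply the spherical direct solution leg by leg, carrying full precision between legs.
Leg 1: from (42.73°, -169.71°), δ = 2610.4/6371 = 0.409732 rad, θ = 34° → φ = 59.88°, λ = -143.36°.
Leg 2: from (59.88°, -143.36°), δ = 3972.6/6371 = 0.623544 rad, θ = 154.7° → φ = 25.93°, λ = -127.25°.

latitude 25.93°, longitude -127.25°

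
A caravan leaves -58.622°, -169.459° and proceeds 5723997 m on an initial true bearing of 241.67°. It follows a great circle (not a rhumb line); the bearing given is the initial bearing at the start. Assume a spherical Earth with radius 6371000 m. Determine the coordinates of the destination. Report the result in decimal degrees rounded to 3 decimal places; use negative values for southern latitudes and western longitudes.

Angular distance δ = d/R = 5723997 / 6371000 = 0.898446 rad.
Converting: φ₁ = -1.023147 rad, θ = 4.217937 rad.
sin φ₂ = sin φ₁ cos δ + cos φ₁ sin δ cos θ = (-0.853751)(0.622827) + (0.520682)(0.782360)(-0.474549) = -0.725051
φ₂ = asin(-0.725051) = -0.811109 rad = -46.473°.
Δλ = atan2( sin θ sin δ cos φ₁ , cos δ − sin φ₁ sin φ₂ ) = atan2(-0.358571, 0.003814) = -1.560161 rad = -89.391°.
λ₂ = -169.459° + -89.391° = -258.850°, normalized to (−180°, 180°] → 101.150°.

latitude -46.473°, longitude 101.150°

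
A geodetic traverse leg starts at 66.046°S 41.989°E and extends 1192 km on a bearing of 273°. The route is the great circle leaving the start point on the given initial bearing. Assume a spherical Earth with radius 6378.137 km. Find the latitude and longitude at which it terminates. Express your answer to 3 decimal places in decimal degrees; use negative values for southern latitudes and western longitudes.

latitude -63.382°, longitude 17.525°

Angular distance δ = d/R = 1192 / 6378.137 = 0.186888 rad.
Converting: φ₁ = -1.152720 rad, θ = 4.764749 rad.
Applying the spherical law of cosines for sides, sin φ₂ = sin φ₁ cos δ + cos φ₁ sin δ cos θ = -0.894011, so φ₂ = -63.382°.
For the longitude increment, Δλ = atan2( sin θ sin δ cos φ₁, cos δ − sin φ₁ sin φ₂ ) = atan2(-0.075333, 0.165576) = -24.464°.
λ₂ = 41.989° + -24.464° = 17.525°.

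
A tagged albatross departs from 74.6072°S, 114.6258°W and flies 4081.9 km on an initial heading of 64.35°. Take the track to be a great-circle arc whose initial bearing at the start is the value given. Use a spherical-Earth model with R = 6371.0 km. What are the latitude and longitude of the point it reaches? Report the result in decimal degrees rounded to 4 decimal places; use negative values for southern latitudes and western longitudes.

The arc subtends δ = 4081.9/6371 = 0.640700 rad at the centre.
Start latitude φ₁ = -1.302141 rad; initial bearing θ = 1.123119 rad.
Applying the spherical law of cosines for sides, sin φ₂ = sin φ₁ cos δ + cos φ₁ sin δ cos θ = -0.704238, so φ₂ = -44.7680°.
Then Δλ = atan2(0.143030, 0.122701) = 0.861751 rad, from sin θ sin δ cos φ₁ over cos δ − sin φ₁ sin φ₂.
λ₂ = -114.6258° + 49.3747° = -65.2511°.

latitude -44.7680°, longitude -65.2511°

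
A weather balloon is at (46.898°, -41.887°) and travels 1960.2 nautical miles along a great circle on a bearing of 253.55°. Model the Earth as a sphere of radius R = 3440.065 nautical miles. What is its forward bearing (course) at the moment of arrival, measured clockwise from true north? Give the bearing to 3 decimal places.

Central angle δ = d/R = 0.569815 rad.
Start latitude φ₁ = 0.818525 rad; initial bearing θ = 4.425282 rad.
Applying the spherical law of cosines for sides, sin φ₂ = sin φ₁ cos δ + cos φ₁ sin δ cos θ = 0.510391, so φ₂ = 30.690°.
Then Δλ = atan2(-0.353535, 0.469345) = -0.645579 rad, from sin θ sin δ cos φ₁ over cos δ − sin φ₁ sin φ₂.
λ₂ = λ₁ + Δλ = -78.876°.
The forward bearing on arrival equals the back-azimuth from the destination plus 180°.
Back-azimuth from P₂ (30.690°, -78.876°) to P₁ (46.898°, -41.887°), with Δλ' = λ₁ − λ₂ = 36.989°: atan2( sin Δλ' cos φ₁ , cos φ₂ sin φ₁ − sin φ₂ cos φ₁ cos Δλ' ) = 49.646°.
Final bearing = (49.646° + 180°) mod 360° = 229.646°.

final bearing 229.646°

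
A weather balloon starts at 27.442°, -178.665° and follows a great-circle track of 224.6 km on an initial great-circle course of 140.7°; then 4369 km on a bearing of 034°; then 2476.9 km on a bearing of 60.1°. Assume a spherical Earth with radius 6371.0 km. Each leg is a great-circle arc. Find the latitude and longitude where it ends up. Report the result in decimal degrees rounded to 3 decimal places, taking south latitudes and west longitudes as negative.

latitude 59.364°, longitude -99.933°

Apply the spherical direct solution leg by leg, carrying full precision between legs.
Leg 1: from (27.442°, -178.665°), δ = 224.6/6371 = 0.035253 rad, θ = 140.7° → φ = 25.872°, λ = -177.243°.
Leg 2: from (25.872°, -177.243°), δ = 4369/6371 = 0.685764 rad, θ = 34° → φ = 54.105°, λ = -140.087°.
Leg 3: from (54.105°, -140.087°), δ = 2476.9/6371 = 0.388777 rad, θ = 60.1° → φ = 59.364°, λ = -99.933°.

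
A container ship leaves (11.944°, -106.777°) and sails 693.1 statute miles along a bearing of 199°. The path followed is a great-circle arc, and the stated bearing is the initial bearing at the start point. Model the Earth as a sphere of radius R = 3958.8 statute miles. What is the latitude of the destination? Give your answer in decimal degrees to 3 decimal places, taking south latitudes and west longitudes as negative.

latitude 2.445°

Angular distance δ = d/R = 693.1 / 3958.8 = 0.175078 rad.
With φ₁ = 11.944° = 0.208462 rad and θ = 199° = 3.473205 rad:
Applying the spherical law of cosines for sides, sin φ₂ = sin φ₁ cos δ + cos φ₁ sin δ cos θ = 0.042662, so φ₂ = 2.445°.
Δλ = atan2( sin θ sin δ cos φ₁ , cos δ − sin φ₁ sin φ₂ ) = atan2(-0.055481, 0.975884) = -0.056791 rad = -3.254°.
Hence λ₂ = -106.777° + -3.254° = -110.031°.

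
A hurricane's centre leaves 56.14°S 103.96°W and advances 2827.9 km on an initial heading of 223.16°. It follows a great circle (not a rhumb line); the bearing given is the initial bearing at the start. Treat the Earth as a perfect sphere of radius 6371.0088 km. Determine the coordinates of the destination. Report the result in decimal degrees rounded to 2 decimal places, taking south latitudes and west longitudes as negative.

latitude -67.59°, longitude -154.36°

The arc subtends δ = 2827.9/6371.0088 = 0.443870 rad at the centre.
Converting: φ₁ = -0.979828 rad, θ = 3.894877 rad.
Destination latitude: φ₂ = arcsin( sin φ₁ cos δ + cos φ₁ sin δ cos θ ) = arcsin(-0.924466) = -67.59°.
Δλ = atan2( sin θ sin δ cos φ₁ , cos δ − sin φ₁ sin φ₂ ) = atan2(-0.163668, 0.135419) = -0.879571 rad = -50.40°.
λ₂ = λ₁ + Δλ = -154.36°.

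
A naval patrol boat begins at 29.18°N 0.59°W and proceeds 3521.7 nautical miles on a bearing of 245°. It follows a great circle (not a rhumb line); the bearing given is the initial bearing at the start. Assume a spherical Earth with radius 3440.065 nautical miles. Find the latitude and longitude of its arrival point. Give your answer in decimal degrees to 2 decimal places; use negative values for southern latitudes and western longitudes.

The arc subtends δ = 3521.7/3440.065 = 1.023731 rad at the centre.
With φ₁ = 29.18° = 0.509287 rad and θ = 245° = 4.276057 rad:
Applying the spherical law of cosines for sides, sin φ₂ = sin φ₁ cos δ + cos φ₁ sin δ cos θ = -0.061515, so φ₂ = -3.53°.
For the longitude increment, Δλ = atan2( sin θ sin δ cos φ₁, cos δ − sin φ₁ sin φ₂ ) = atan2(-0.675805, 0.550175) = -50.85°.
Hence λ₂ = -0.59° + -50.85° = -51.44°.

latitude -3.53°, longitude -51.44°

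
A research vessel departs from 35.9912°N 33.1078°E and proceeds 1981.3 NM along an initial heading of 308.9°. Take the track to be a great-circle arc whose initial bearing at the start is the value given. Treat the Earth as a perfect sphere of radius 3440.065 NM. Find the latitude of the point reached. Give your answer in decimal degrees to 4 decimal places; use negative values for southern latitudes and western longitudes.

The arc subtends δ = 1981.3/3440.065 = 0.575948 rad at the centre.
Start latitude φ₁ = 0.628165 rad; initial bearing θ = 5.391322 rad.
Applying the spherical law of cosines for sides, sin φ₂ = sin φ₁ cos δ + cos φ₁ sin δ cos θ = 0.769578, so φ₂ = 50.3160°.
Then Δλ = atan2(-0.342944, 0.386425) = -0.725854 rad, from sin θ sin δ cos φ₁ over cos δ − sin φ₁ sin φ₂.
λ₂ = λ₁ + Δλ = -8.4806°.

latitude 50.3160°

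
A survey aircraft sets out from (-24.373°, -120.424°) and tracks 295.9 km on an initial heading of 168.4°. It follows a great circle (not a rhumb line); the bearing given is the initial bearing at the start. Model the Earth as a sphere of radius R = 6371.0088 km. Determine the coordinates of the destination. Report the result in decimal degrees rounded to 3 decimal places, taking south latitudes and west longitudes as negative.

δ = 295.9/6371.0088 = 0.046445 rad (2.6611°).
Start latitude φ₁ = -0.425389 rad; initial bearing θ = 2.939134 rad.
Destination latitude: φ₂ = arcsin( sin φ₁ cos δ + cos φ₁ sin δ cos θ ) = arcsin(-0.453657) = -26.979°.
Then Δλ = atan2(0.008504, 0.811709) = 0.010476 rad, from sin θ sin δ cos φ₁ over cos δ − sin φ₁ sin φ₂.
λ₂ = -120.424° + 0.600° = -119.824°.

latitude -26.979°, longitude -119.824°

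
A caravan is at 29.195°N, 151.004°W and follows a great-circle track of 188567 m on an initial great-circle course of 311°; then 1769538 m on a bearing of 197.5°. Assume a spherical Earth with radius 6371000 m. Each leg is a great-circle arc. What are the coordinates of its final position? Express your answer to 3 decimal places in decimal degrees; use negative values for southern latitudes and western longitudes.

latitude 15.035°, longitude -157.384°

Apply the spherical direct solution leg by leg, carrying full precision between legs.
Leg 1: from (29.195°, -151.004°), δ = 188567/6371000 = 0.029598 rad, θ = 311° → φ = 30.299°, λ = -152.486°.
Leg 2: from (30.299°, -152.486°), δ = 1769538/6371000 = 0.277749 rad, θ = 197.5° → φ = 15.035°, λ = -157.384°.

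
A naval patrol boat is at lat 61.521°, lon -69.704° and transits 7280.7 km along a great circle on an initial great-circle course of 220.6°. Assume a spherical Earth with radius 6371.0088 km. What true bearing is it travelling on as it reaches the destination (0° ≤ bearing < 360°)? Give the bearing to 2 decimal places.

The arc subtends δ = 7280.7/6371.0088 = 1.142786 rad at the centre.
Converting: φ₁ = 1.073744 rad, θ = 3.850196 rad.
sin φ₂ = sin φ₁ cos δ + cos φ₁ sin δ cos θ = (0.878992)(0.415061) + (0.476837)(0.909793)(-0.759271) = 0.035446
φ₂ = asin(0.035446) = 0.035454 rad = 2.031°.
For the longitude increment, Δλ = atan2( sin θ sin δ cos φ₁, cos δ − sin φ₁ sin φ₂ ) = atan2(-0.282321, 0.383904) = -36.331°.
λ₂ = λ₁ + Δλ = -106.035°.
The forward bearing on arrival equals the back-azimuth from the destination plus 180°.
Back-azimuth from P₂ (2.03°, -106.03°) to P₁ (61.52°, -69.70°), with Δλ' = λ₁ − λ₂ = 36.33°: atan2( sin Δλ' cos φ₁ , cos φ₂ sin φ₁ − sin φ₂ cos φ₁ cos Δλ' ) = 18.09°.
Final bearing = (18.09° + 180°) mod 360° = 198.09°.

final bearing 198.09°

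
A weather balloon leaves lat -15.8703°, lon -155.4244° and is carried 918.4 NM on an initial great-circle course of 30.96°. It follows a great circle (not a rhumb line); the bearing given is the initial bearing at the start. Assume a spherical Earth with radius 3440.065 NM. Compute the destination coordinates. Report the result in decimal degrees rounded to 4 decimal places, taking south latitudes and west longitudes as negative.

latitude -2.6463°, longitude -147.6160°

δ = 918.4/3440.065 = 0.266972 rad (15.2964°).
Start latitude φ₁ = -0.276989 rad; initial bearing θ = 0.540354 rad.
sin φ₂ = sin φ₁ cos δ + cos φ₁ sin δ cos θ = (-0.273461)(0.964574) + (0.961883)(0.263812)(0.857527) = -0.046171
φ₂ = asin(-0.046171) = -0.046187 rad = -2.6463°.
For the longitude increment, Δλ = atan2( sin θ sin δ cos φ₁, cos δ − sin φ₁ sin φ₂ ) = atan2(0.130542, 0.951948) = 7.8084°.
Hence λ₂ = -155.4244° + 7.8084° = -147.6160°.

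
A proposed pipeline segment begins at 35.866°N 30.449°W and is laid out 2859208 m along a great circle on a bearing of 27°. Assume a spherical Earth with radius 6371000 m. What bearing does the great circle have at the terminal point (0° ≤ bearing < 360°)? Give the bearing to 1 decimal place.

δ = 2859208/6371000 = 0.448785 rad (25.7135°).
Start latitude φ₁ = 0.625980 rad; initial bearing θ = 0.471239 rad.
Destination latitude: φ₂ = arcsin( sin φ₁ cos δ + cos φ₁ sin δ cos θ ) = arcsin(0.841156) = 57.262°.
Δλ = atan2( sin θ sin δ cos φ₁ , cos δ − sin φ₁ sin φ₂ ) = atan2(0.159625, 0.408149) = 0.372806 rad = 21.360°.
λ₂ = -30.449° + 21.360° = -9.089°.
The forward bearing on arrival equals the back-azimuth from the destination plus 180°.
Back-azimuth from P₂ (57.3°, -9.1°) to P₁ (35.9°, -30.4°), with Δλ' = λ₁ − λ₂ = -21.4°: atan2( sin Δλ' cos φ₁ , cos φ₂ sin φ₁ − sin φ₂ cos φ₁ cos Δλ' ) = 222.9°.
Final bearing = (222.9° + 180°) mod 360° = 42.9°.

final bearing 42.9°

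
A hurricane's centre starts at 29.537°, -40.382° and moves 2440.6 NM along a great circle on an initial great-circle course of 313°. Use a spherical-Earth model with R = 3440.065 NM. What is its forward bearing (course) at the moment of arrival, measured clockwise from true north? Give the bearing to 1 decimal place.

Angular distance δ = d/R = 2440.6 / 3440.065 = 0.709463 rad.
With φ₁ = 29.537° = 0.515518 rad and θ = 313° = 5.462881 rad:
Destination latitude: φ₂ = arcsin( sin φ₁ cos δ + cos φ₁ sin δ cos θ ) = arcsin(0.760567) = 49.514°.
Δλ = atan2( sin θ sin δ cos φ₁ , cos δ − sin φ₁ sin φ₂ ) = atan2(-0.414506, 0.383763) = -0.823891 rad = -47.205°.
λ₂ = -40.382° + -47.205° = -87.587°.
The forward bearing on arrival equals the back-azimuth from the destination plus 180°.
Back-azimuth from P₂ (49.5°, -87.6°) to P₁ (29.5°, -40.4°), with Δλ' = λ₁ − λ₂ = 47.2°: atan2( sin Δλ' cos φ₁ , cos φ₂ sin φ₁ − sin φ₂ cos φ₁ cos Δλ' ) = 101.5°.
Final bearing = (101.5° + 180°) mod 360° = 281.5°.

final bearing 281.5°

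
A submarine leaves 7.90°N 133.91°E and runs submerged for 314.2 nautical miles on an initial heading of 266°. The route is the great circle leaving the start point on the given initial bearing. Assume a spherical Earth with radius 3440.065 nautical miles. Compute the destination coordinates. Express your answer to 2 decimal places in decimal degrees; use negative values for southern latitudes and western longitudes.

latitude 7.50°, longitude 128.64°

Central angle δ = d/R = 0.091335 rad.
With φ₁ = 7.90° = 0.137881 rad and θ = 266° = 4.642576 rad:
Applying the spherical law of cosines for sides, sin φ₂ = sin φ₁ cos δ + cos φ₁ sin δ cos θ = 0.130570, so φ₂ = 7.50°.
For the longitude increment, Δλ = atan2( sin θ sin δ cos φ₁, cos δ − sin φ₁ sin φ₂ ) = atan2(-0.090123, 0.977886) = -5.27°.
λ₂ = 133.91° + -5.27° = 128.64°.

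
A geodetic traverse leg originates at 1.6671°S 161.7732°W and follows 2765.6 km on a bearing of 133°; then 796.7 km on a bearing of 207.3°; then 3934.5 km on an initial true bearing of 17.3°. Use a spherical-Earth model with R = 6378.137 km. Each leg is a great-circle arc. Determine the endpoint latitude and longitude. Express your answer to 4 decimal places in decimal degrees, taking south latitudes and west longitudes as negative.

latitude 9.4059°, longitude -136.4575°

Apply the spherical direct solution leg by leg, carrying full precision between legs.
Leg 1: from (-1.6671°, -161.7732°), δ = 2765.6/6378.137 = 0.433606 rad, θ = 133° → φ = -18.2291°, λ = -142.8978°.
Leg 2: from (-18.2291°, -142.8978°), δ = 796.7/6378.137 = 0.124911 rad, θ = 207.3° → φ = -24.5529°, λ = -146.4996°.
Leg 3: from (-24.5529°, -146.4996°), δ = 3934.5/6378.137 = 0.616873 rad, θ = 17.3° → φ = 9.4059°, λ = -136.4575°.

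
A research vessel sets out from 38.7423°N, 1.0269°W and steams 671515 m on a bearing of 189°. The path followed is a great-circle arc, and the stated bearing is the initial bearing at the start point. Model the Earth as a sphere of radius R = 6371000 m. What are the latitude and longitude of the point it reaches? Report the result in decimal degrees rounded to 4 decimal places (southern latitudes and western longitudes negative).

The arc subtends δ = 671515/6371000 = 0.105402 rad at the centre.
Converting: φ₁ = 0.676181 rad, θ = 3.298672 rad.
Destination latitude: φ₂ = arcsin( sin φ₁ cos δ + cos φ₁ sin δ cos θ ) = arcsin(0.541298) = 32.7720°.
Δλ = atan2( sin θ sin δ cos φ₁ , cos δ − sin φ₁ sin φ₂ ) = atan2(-0.012837, 0.655696) = -0.019575 rad = -1.1215°.
λ₂ = -1.0269° + -1.1215° = -2.1484°.

latitude 32.7720°, longitude -2.1484°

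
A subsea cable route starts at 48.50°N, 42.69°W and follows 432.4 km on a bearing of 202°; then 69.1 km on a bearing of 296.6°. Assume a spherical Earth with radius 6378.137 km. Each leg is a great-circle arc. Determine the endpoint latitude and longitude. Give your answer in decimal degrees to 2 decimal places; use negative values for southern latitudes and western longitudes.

latitude 45.15°, longitude -45.53°

Apply the spherical direct solution leg by leg, carrying full precision between legs.
Leg 1: from (48.50°, -42.69°), δ = 432.4/6378.137 = 0.067794 rad, θ = 202° → φ = 44.88°, λ = -44.74°.
Leg 2: from (44.88°, -44.74°), δ = 69.1/6378.137 = 0.010834 rad, θ = 296.6° → φ = 45.15°, λ = -45.53°.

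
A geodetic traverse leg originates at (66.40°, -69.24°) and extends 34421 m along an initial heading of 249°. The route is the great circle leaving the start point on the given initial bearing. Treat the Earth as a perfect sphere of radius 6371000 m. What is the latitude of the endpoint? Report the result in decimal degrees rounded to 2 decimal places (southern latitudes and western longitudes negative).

Angular distance δ = d/R = 34421 / 6371000 = 0.005403 rad.
Start latitude φ₁ = 1.158899 rad; initial bearing θ = 4.345870 rad.
Destination latitude: φ₂ = arcsin( sin φ₁ cos δ + cos φ₁ sin δ cos θ ) = arcsin(0.915574) = 66.29°.
For the longitude increment, Δλ = atan2( sin θ sin δ cos φ₁, cos δ − sin φ₁ sin φ₂ ) = atan2(-0.002019, 0.160987) = -0.72°.
Hence λ₂ = -69.24° + -0.72° = -69.96°.

latitude 66.29°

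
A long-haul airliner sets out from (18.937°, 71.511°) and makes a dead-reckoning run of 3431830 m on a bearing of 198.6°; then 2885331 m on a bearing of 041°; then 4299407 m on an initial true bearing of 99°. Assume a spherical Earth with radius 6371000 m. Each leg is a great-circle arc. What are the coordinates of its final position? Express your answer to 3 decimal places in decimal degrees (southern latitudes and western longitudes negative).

Apply the spherical direct solution leg by leg, carrying full precision between legs.
Leg 1: from (18.937°, 71.511°), δ = 3431830/6371000 = 0.538664 rad, θ = 198.6° → φ = -10.446°, λ = 61.934°.
Leg 2: from (-10.446°, 61.934°), δ = 2885331/6371000 = 0.452885 rad, θ = 41° → φ = 9.307°, λ = 78.845°.
Leg 3: from (9.307°, 78.845°), δ = 4299407/6371000 = 0.674840 rad, θ = 99° → φ = 1.709°, λ = 116.968°.

latitude 1.709°, longitude 116.968°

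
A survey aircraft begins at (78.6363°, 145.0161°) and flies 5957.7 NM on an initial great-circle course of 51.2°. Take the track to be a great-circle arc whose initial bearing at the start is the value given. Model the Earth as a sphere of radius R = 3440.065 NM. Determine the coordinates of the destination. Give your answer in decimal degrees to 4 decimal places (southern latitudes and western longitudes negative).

latitude -2.0261°, longitude -85.3138°

Angular distance δ = d/R = 5957.7 / 3440.065 = 1.731857 rad.
Start latitude φ₁ = 1.372462 rad; initial bearing θ = 0.893609 rad.
sin φ₂ = sin φ₁ cos δ + cos φ₁ sin δ cos θ = (0.980396)(-0.160365) + (0.197036)(0.987058)(0.626604) = -0.035356
φ₂ = asin(-0.035356) = -0.035363 rad = -2.0261°.
Δλ = atan2( sin θ sin δ cos φ₁ , cos δ − sin φ₁ sin φ₂ ) = atan2(0.151570, -0.125703) = 2.263170 rad = 129.6701°.
λ₂ = 145.0161° + 129.6701° = 274.6862°, normalized to (−180°, 180°] → -85.3138°.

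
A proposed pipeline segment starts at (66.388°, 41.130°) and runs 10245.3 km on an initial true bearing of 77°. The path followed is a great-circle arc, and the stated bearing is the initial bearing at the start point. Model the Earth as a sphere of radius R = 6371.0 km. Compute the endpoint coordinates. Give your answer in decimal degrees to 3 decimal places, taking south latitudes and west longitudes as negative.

δ = 10245.3/6371 = 1.608115 rad (92.1382°).
Converting: φ₁ = 1.158689 rad, θ = 1.343904 rad.
Applying the spherical law of cosines for sides, sin φ₂ = sin φ₁ cos δ + cos φ₁ sin δ cos θ = 0.055853, so φ₂ = 3.202°.
For the longitude increment, Δλ = atan2( sin θ sin δ cos φ₁, cos δ − sin φ₁ sin φ₂ ) = atan2(0.390003, -0.088487) = 102.783°.
λ₂ = 41.130° + 102.783° = 143.913°.

latitude 3.202°, longitude 143.913°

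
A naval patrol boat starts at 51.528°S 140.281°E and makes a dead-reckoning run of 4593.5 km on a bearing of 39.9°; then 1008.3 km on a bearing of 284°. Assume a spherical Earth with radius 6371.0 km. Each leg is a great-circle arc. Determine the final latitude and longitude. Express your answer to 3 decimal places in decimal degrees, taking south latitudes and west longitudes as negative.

Apply the spherical direct solution leg by leg, carrying full precision between legs.
Leg 1: from (-51.528°, 140.281°), δ = 4593.5/6371 = 0.721001 rad, θ = 39.9° → φ = -15.844°, λ = 166.395°.
Leg 2: from (-15.844°, 166.395°), δ = 1008.3/6371 = 0.158264 rad, θ = 284° → φ = -13.469°, λ = 157.348°.

latitude -13.469°, longitude 157.348°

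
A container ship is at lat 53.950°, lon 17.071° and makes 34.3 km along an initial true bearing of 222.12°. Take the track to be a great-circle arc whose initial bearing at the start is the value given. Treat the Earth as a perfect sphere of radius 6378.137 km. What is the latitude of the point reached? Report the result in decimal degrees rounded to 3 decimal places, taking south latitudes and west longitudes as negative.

Central angle δ = d/R = 0.005378 rad.
With φ₁ = 53.950° = 0.941605 rad and θ = 222.12° = 3.876725 rad:
sin φ₂ = sin φ₁ cos δ + cos φ₁ sin δ cos θ = (0.808504)(0.999986) + (0.588491)(0.005378)(-0.741742) = 0.806145
φ₂ = asin(0.806145) = 0.937607 rad = 53.721°.
Δλ = atan2( sin θ sin δ cos φ₁ , cos δ − sin φ₁ sin φ₂ ) = atan2(-0.002123, 0.348215) = -0.006095 rad = -0.349°.
Hence λ₂ = 17.071° + -0.349° = 16.722°.

latitude 53.721°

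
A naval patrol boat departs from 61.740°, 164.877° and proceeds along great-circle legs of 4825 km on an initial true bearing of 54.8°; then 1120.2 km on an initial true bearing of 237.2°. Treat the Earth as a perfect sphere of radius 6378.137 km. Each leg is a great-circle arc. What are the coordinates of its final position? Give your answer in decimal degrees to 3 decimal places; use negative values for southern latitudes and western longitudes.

latitude 49.647°, longitude -117.809°

Apply the spherical direct solution leg by leg, carrying full precision between legs.
Leg 1: from (61.740°, 164.877°), δ = 4825/6378.137 = 0.756490 rad, θ = 54.8° → φ = 55.883°, λ = -104.698°.
Leg 2: from (55.883°, -104.698°), δ = 1120.2/6378.137 = 0.175631 rad, θ = 237.2° → φ = 49.647°, λ = -117.809°.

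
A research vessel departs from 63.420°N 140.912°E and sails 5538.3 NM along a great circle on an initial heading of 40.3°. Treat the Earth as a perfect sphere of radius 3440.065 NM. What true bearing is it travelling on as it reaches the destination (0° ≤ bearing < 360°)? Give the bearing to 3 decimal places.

δ = 5538.3/3440.065 = 1.609941 rad (92.2428°).
With φ₁ = 63.420° = 1.106888 rad and θ = 40.3° = 0.703368 rad:
Applying the spherical law of cosines for sides, sin φ₂ = sin φ₁ cos δ + cos φ₁ sin δ cos θ = 0.305994, so φ₂ = 17.818°.
For the longitude increment, Δλ = atan2( sin θ sin δ cos φ₁, cos δ − sin φ₁ sin φ₂ ) = atan2(0.289182, -0.312788) = 137.246°.
λ₂ = 140.912° + 137.246° = 278.158°, normalized to (−180°, 180°] → -81.842°.
The forward bearing on arrival equals the back-azimuth from the destination plus 180°.
Back-azimuth from P₂ (17.818°, -81.842°) to P₁ (63.420°, 140.912°), with Δλ' = λ₁ − λ₂ = 222.754°: atan2( sin Δλ' cos φ₁ , cos φ₂ sin φ₁ − sin φ₂ cos φ₁ cos Δλ' ) = 342.303°.
Final bearing = (342.303° + 180°) mod 360° = 162.303°.

final bearing 162.303°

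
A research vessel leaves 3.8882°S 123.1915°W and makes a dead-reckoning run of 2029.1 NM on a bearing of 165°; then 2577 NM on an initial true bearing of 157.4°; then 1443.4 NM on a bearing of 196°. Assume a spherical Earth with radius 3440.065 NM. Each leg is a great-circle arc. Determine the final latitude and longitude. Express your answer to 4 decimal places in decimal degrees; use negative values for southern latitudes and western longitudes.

latitude -82.7541°, longitude -179.7233°

Apply the spherical direct solution leg by leg, carrying full precision between legs.
Leg 1: from (-3.8882°, -123.1915°), δ = 2029.1/3440.065 = 0.589844 rad, θ = 165° → φ = -36.3270°, λ = -112.8979°.
Leg 2: from (-36.3270°, -112.8979°), δ = 2577/3440.065 = 0.749114 rad, θ = 157.4° → φ = -70.1044°, λ = -62.6325°.
Leg 3: from (-70.1044°, -62.6325°), δ = 1443.4/3440.065 = 0.419585 rad, θ = 196° → φ = -82.7541°, λ = -179.7233°.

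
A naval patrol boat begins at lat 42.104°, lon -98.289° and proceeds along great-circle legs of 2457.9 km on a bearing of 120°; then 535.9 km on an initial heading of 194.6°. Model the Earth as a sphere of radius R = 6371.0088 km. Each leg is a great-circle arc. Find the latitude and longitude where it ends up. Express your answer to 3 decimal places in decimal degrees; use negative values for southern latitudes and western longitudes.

Apply the spherical direct solution leg by leg, carrying full precision between legs.
Leg 1: from (42.104°, -98.289°), δ = 2457.9/6371.0088 = 0.385794 rad, θ = 120° → φ = 28.790°, λ = -76.459°.
Leg 2: from (28.790°, -76.459°), δ = 535.9/6371.0088 = 0.084115 rad, θ = 194.6° → φ = 24.120°, λ = -77.789°.

latitude 24.120°, longitude -77.789°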